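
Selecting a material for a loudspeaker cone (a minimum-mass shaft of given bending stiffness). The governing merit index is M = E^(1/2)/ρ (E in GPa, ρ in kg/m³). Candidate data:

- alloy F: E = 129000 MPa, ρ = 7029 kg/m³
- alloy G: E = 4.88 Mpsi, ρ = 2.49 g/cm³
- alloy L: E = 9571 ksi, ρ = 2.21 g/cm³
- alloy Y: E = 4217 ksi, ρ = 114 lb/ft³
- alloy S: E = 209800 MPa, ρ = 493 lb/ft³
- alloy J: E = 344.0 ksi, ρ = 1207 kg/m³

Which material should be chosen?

Putting every candidate on a common basis:
  alloy F: E = 129.0 GPa, ρ = 7029 kg/m³
  alloy G: E = 33.65 GPa, ρ = 2490 kg/m³
  alloy L: E = 65.99 GPa, ρ = 2210 kg/m³
  alloy Y: E = 29.08 GPa, ρ = 1826 kg/m³
  alloy S: E = 209.8 GPa, ρ = 7897 kg/m³
  alloy J: E = 2.372 GPa, ρ = 1207 kg/m³
  alloy L: M = 3.68×10⁻³
  alloy Y: M = 2.95×10⁻³
  alloy G: M = 2.33×10⁻³
  alloy S: M = 1.83×10⁻³
  alloy F: M = 1.62×10⁻³
  alloy J: M = 1.28×10⁻³
Alloy L ranks first.

alloy L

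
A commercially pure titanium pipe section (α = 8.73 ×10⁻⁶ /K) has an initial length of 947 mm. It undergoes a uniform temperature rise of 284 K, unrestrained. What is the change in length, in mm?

2.35 mm

ΔL = α·L₀·ΔT = 8.73×10⁻⁶ × 947 mm × 284.0 K = 2.35 mm.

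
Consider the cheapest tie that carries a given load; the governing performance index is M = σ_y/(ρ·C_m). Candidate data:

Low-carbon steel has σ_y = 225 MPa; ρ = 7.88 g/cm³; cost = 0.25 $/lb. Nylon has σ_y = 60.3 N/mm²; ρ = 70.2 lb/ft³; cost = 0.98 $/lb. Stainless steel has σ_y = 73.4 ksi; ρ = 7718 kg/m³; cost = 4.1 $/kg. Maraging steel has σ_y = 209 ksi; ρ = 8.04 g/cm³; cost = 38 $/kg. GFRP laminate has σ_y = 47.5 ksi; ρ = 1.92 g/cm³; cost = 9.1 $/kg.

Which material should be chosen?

low-carbon steel

Convert each candidate to consistent units, then evaluate M:
  low-carbon steel: σ_y = 225.0 MPa, ρ = 7880 kg/m³, cost = 0.5511 $/kg
  nylon: σ_y = 60.30 MPa, ρ = 1124 kg/m³, cost = 2.160 $/kg
  stainless steel: σ_y = 506.1 MPa, ρ = 7718 kg/m³, cost = 4.100 $/kg
  maraging steel: σ_y = 1441 MPa, ρ = 8040 kg/m³, cost = 38.00 $/kg
  GFRP laminate: σ_y = 327.5 MPa, ρ = 1920 kg/m³, cost = 9.100 $/kg
  low-carbon steel: M = 51.8 kN·m per $
  nylon: M = 24.8 kN·m per $
  GFRP laminate: M = 18.7 kN·m per $
  stainless steel: M = 16.0 kN·m per $
  maraging steel: M = 4.72 kN·m per $
The maximum is for low-carbon steel.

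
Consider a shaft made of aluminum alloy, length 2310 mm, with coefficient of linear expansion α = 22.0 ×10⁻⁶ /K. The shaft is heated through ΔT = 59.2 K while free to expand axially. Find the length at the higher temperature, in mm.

ΔL = α·L₀·ΔT = 22.0×10⁻⁶ × 2310 mm × 59.20 K = 3.01 mm.
L = L₀ + ΔL = 2310 + 3.01 = 2313.0 mm.

2313.0 mm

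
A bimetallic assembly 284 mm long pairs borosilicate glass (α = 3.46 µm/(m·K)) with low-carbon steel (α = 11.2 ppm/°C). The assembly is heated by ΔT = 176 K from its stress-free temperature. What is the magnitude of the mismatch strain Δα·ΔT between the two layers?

1.36×10⁻³

Δα = |3.46 − 11.2|×10⁻⁶/K = 7.74×10⁻⁶/K.
Mismatch strain = Δα·ΔT = 7.74×10⁻⁶ × 176.0 = 1.36×10⁻³.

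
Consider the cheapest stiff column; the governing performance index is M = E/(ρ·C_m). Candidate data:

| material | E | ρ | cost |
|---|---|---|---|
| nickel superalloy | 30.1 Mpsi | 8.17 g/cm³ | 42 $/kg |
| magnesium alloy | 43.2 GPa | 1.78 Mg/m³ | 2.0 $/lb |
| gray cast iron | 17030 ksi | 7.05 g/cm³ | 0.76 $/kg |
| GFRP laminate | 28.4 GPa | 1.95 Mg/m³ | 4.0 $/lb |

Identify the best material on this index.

gray cast iron

After converting to SI:
  nickel superalloy: E = 207.5 GPa, ρ = 8170 kg/m³, cost = 42.00 $/kg
  magnesium alloy: E = 43.20 GPa, ρ = 1780 kg/m³, cost = 4.409 $/kg
  gray cast iron: E = 117.4 GPa, ρ = 7050 kg/m³, cost = 0.7600 $/kg
  GFRP laminate: E = 28.40 GPa, ρ = 1950 kg/m³, cost = 8.818 $/kg
  gray cast iron: M = 21.9 MN·m per $
  magnesium alloy: M = 5.50 MN·m per $
  GFRP laminate: M = 1.65 MN·m per $
  nickel superalloy: M = 0.605 MN·m per $
The maximum is for gray cast iron.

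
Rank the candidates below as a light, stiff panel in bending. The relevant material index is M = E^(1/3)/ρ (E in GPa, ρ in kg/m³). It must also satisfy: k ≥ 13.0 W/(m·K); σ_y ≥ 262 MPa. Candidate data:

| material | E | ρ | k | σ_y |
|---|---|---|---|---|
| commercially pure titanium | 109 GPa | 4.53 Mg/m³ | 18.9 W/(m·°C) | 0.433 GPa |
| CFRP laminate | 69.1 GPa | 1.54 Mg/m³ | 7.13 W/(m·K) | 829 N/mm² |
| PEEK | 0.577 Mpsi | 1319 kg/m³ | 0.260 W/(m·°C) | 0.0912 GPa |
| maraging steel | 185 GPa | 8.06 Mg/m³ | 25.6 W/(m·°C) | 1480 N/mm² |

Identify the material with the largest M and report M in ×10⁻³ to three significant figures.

Screen on constraints: k ≥ 13.0 W/(m·K); σ_y ≥ 262 MPa. Survivors: commercially pure titanium, maraging steel.
In SI units:
  commercially pure titanium: E = 109.0 GPa, ρ = 4530 kg/m³
  maraging steel: E = 185.0 GPa, ρ = 8060 kg/m³
  commercially pure titanium: M = 1.05×10⁻³
  maraging steel: M = 0.707×10⁻³
Commercially pure titanium has the largest M.

commercially pure titanium, M = 1.05×10⁻³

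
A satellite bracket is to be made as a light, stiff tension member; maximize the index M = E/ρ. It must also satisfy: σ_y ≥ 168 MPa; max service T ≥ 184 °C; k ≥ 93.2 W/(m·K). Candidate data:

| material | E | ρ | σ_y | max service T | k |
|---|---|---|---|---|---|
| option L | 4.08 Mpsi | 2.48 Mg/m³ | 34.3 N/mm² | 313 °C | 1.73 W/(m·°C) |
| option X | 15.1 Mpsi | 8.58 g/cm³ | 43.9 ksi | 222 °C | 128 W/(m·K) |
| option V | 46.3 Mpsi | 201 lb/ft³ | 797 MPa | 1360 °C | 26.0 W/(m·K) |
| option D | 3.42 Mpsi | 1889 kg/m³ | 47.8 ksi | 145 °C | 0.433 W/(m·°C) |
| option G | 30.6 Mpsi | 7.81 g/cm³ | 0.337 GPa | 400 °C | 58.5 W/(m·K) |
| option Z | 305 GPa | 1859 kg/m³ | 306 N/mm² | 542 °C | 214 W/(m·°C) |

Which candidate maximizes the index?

option Z

Screen on constraints: σ_y ≥ 168 MPa; max service T ≥ 184 °C; k ≥ 93.2 W/(m·K). Survivors: option X, option Z.
Putting every candidate on a common basis:
  option X: E = 104.1 GPa, ρ = 8580 kg/m³
  option Z: E = 305.0 GPa, ρ = 1859 kg/m³
  option Z: M = 164 MN·m/kg
  option X: M = 12.1 MN·m/kg
Option Z ranks first.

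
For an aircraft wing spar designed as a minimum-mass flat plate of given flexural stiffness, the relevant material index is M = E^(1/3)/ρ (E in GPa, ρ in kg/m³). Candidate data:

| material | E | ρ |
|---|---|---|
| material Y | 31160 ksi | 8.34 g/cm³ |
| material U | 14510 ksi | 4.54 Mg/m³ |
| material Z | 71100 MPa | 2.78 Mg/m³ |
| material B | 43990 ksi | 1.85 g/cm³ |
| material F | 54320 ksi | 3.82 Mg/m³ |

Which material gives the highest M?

material B

Convert each candidate to consistent units, then evaluate M:
  material Y: E = 214.8 GPa, ρ = 8340 kg/m³
  material U: E = 100.0 GPa, ρ = 4540 kg/m³
  material Z: E = 71.10 GPa, ρ = 2780 kg/m³
  material B: E = 303.3 GPa, ρ = 1850 kg/m³
  material F: E = 374.5 GPa, ρ = 3820 kg/m³
  material B: M = 3.63×10⁻³
  material F: M = 1.89×10⁻³
  material Z: M = 1.49×10⁻³
  material U: M = 1.02×10⁻³
  material Y: M = 0.718×10⁻³
Highest index: material B.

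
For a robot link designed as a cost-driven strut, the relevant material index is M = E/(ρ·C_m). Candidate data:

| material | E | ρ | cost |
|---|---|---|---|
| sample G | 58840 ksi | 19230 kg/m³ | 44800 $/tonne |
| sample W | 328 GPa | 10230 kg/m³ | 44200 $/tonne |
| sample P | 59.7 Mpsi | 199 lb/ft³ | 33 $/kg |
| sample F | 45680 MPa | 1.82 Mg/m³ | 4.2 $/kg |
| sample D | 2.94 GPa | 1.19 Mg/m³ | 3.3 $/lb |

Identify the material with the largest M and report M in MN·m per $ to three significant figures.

Convert each candidate to consistent units, then evaluate M:
  sample G: E = 405.7 GPa, ρ = 19230 kg/m³, cost = 44.80 $/kg
  sample W: E = 328.0 GPa, ρ = 10230 kg/m³, cost = 44.20 $/kg
  sample P: E = 411.6 GPa, ρ = 3188 kg/m³, cost = 33.00 $/kg
  sample F: E = 45.68 GPa, ρ = 1820 kg/m³, cost = 4.200 $/kg
  sample D: E = 2.940 GPa, ρ = 1190 kg/m³, cost = 7.275 $/kg
  sample F: M = 5.98 MN·m per $
  sample P: M = 3.91 MN·m per $
  sample W: M = 0.725 MN·m per $
  sample G: M = 0.471 MN·m per $
  sample D: M = 0.340 MN·m per $
Sample F ranks first.

sample F, M = 5.98 MN·m per $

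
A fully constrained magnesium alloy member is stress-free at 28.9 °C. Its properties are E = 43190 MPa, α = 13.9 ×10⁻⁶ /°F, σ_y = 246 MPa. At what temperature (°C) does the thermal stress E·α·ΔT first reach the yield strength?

E = 43190 MPa = 43.19 GPa.
α = 13.9×10⁻⁶/°F × 9/5 = 25.0×10⁻⁶/K.
E·α·ΔT = 246.0 MPa ⇒ ΔT = 246.0 / (43.19×10³ × 25.0×10⁻⁶) = 227.6 K.
T = 28.9 + 227.6 = 256.5 °C.

257 °C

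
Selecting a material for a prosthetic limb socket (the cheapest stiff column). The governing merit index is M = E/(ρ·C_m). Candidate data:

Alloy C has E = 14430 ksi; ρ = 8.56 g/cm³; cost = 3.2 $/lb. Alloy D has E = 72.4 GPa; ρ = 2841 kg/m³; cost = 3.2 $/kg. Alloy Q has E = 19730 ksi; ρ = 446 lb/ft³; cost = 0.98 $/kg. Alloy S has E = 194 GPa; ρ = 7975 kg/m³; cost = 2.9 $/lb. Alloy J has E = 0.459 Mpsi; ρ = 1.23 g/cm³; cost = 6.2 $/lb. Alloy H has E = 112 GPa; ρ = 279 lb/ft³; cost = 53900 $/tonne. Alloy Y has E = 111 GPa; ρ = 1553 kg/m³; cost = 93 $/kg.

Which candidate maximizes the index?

alloy Q

Putting every candidate on a common basis:
  alloy C: E = 99.49 GPa, ρ = 8560 kg/m³, cost = 7.055 $/kg
  alloy D: E = 72.40 GPa, ρ = 2841 kg/m³, cost = 3.200 $/kg
  alloy Q: E = 136.0 GPa, ρ = 7144 kg/m³, cost = 0.9800 $/kg
  alloy S: E = 194.0 GPa, ρ = 7975 kg/m³, cost = 6.393 $/kg
  alloy J: E = 3.165 GPa, ρ = 1230 kg/m³, cost = 13.67 $/kg
  alloy H: E = 112.0 GPa, ρ = 4469 kg/m³, cost = 53.90 $/kg
  alloy Y: E = 111.0 GPa, ρ = 1553 kg/m³, cost = 93.00 $/kg
  alloy Q: M = 19.4 MN·m per $
  alloy D: M = 7.96 MN·m per $
  alloy S: M = 3.80 MN·m per $
  alloy C: M = 1.65 MN·m per $
  alloy Y: M = 0.769 MN·m per $
  alloy H: M = 0.465 MN·m per $
  alloy J: M = 0.188 MN·m per $
Highest index: alloy Q.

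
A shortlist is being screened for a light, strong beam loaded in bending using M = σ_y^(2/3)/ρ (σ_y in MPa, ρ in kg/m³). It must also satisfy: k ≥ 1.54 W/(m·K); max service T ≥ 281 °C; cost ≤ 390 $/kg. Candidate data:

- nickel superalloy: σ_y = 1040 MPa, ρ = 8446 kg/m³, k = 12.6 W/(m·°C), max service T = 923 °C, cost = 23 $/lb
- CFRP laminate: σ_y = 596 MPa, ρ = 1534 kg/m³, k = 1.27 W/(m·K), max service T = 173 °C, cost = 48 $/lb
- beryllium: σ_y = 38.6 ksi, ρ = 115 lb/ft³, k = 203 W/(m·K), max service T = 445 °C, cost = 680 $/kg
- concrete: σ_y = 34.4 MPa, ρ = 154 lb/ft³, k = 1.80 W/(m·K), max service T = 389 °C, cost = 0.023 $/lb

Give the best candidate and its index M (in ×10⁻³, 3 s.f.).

Screen on constraints: k ≥ 1.54 W/(m·K); max service T ≥ 281 °C; cost ≤ 390 $/kg. Survivors: nickel superalloy, concrete.
Normalizing units and computing the index:
  nickel superalloy: σ_y = 1040 MPa, ρ = 8446 kg/m³
  concrete: σ_y = 34.40 MPa, ρ = 2467 kg/m³
  nickel superalloy: M = 12.2×10⁻³
  concrete: M = 4.29×10⁻³
Nickel superalloy ranks first.

nickel superalloy, M = 12.2×10⁻³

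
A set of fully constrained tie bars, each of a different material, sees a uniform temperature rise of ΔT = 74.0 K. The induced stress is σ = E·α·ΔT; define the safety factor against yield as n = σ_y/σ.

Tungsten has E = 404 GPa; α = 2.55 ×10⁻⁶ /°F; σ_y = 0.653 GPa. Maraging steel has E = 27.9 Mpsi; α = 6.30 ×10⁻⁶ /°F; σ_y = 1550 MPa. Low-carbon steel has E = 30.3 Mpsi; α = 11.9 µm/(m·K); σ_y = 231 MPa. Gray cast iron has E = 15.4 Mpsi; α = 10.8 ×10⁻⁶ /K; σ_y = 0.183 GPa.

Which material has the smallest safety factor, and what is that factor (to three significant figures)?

Converting E to GPa, α to ×10⁻⁶/K, σ_y to MPa, then σ and n for each:
  tungsten: E = 404.0, α = 4.59, σ_y = 653.0 → σ = 137 MPa, n = 4.76
  maraging steel: E = 192.4, α = 11.3, σ_y = 1550 → σ = 161 MPa, n = 9.60
  low-carbon steel: E = 208.9, α = 11.9, σ_y = 231.0 → σ = 184 MPa, n = 1.26
  gray cast iron: E = 106.2, α = 10.8, σ_y = 183.0 → σ = 84.9 MPa, n = 2.16
Smallest n: low-carbon steel with n = 1.26.

low-carbon steel, n = 1.26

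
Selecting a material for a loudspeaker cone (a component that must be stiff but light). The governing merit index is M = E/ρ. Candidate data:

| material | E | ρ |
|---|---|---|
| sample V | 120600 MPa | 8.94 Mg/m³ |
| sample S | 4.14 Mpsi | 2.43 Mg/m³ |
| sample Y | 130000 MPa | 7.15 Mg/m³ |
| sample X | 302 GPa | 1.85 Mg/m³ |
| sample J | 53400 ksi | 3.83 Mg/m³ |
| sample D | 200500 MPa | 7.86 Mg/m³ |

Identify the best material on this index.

sample X

Convert each candidate to consistent units, then evaluate M:
  sample V: E = 120.6 GPa, ρ = 8940 kg/m³
  sample S: E = 28.54 GPa, ρ = 2430 kg/m³
  sample Y: E = 130.0 GPa, ρ = 7150 kg/m³
  sample X: E = 302.0 GPa, ρ = 1850 kg/m³
  sample J: E = 368.2 GPa, ρ = 3830 kg/m³
  sample D: E = 200.5 GPa, ρ = 7860 kg/m³
  sample X: M = 163 MN·m/kg
  sample J: M = 96.1 MN·m/kg
  sample D: M = 25.5 MN·m/kg
  sample Y: M = 18.2 MN·m/kg
  sample V: M = 13.5 MN·m/kg
  sample S: M = 11.7 MN·m/kg
The maximum is for sample X.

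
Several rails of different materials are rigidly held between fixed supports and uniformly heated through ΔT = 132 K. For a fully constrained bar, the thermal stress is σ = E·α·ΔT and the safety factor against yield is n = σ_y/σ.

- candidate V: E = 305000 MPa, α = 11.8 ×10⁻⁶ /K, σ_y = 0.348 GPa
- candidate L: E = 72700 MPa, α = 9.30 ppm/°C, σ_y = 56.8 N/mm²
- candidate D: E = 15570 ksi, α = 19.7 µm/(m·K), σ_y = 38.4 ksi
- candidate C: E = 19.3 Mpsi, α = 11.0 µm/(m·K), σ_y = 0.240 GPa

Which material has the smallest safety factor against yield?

Converting E to GPa, α to ×10⁻⁶/K, σ_y to MPa, then σ and n for each:
  candidate V: E = 305.0, α = 11.8, σ_y = 348.0 → σ = 475 MPa, n = 0.733
  candidate L: E = 72.70, α = 9.30, σ_y = 56.80 → σ = 89.2 MPa, n = 0.636
  candidate D: E = 107.4, α = 19.7, σ_y = 264.8 → σ = 279 MPa, n = 0.948
  candidate C: E = 133.1, α = 11.0, σ_y = 240.0 → σ = 193 MPa, n = 1.24
The minimum is candidate L at n = 0.636.

candidate L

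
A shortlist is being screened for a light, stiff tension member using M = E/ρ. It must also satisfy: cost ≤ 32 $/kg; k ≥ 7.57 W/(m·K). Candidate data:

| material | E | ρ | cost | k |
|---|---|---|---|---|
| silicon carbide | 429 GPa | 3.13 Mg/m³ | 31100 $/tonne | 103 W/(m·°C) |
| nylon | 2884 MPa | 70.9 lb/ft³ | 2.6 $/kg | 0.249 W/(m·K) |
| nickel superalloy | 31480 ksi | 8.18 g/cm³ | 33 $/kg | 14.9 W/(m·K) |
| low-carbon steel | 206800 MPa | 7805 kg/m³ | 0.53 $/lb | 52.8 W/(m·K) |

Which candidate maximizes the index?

Screen on constraints: cost ≤ 32 $/kg; k ≥ 7.57 W/(m·K). Survivors: silicon carbide, low-carbon steel.
Convert each candidate to consistent units, then evaluate M:
  silicon carbide: E = 429.0 GPa, ρ = 3130 kg/m³
  low-carbon steel: E = 206.8 GPa, ρ = 7805 kg/m³
  silicon carbide: M = 137 MN·m/kg
  low-carbon steel: M = 26.5 MN·m/kg
The maximum is for silicon carbide.

silicon carbide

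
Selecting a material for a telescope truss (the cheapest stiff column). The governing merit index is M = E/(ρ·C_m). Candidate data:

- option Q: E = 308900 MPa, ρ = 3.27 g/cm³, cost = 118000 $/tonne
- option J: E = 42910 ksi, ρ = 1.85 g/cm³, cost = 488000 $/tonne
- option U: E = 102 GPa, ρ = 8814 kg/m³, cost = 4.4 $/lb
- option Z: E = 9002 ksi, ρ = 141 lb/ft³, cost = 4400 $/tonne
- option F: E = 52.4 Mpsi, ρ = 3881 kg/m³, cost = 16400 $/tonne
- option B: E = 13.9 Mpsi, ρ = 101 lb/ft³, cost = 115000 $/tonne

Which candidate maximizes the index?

option Z

Normalizing units and computing the index:
  option Q: E = 308.9 GPa, ρ = 3270 kg/m³, cost = 118.0 $/kg
  option J: E = 295.9 GPa, ρ = 1850 kg/m³, cost = 488.0 $/kg
  option U: E = 102.0 GPa, ρ = 8814 kg/m³, cost = 9.700 $/kg
  option Z: E = 62.07 GPa, ρ = 2259 kg/m³, cost = 4.400 $/kg
  option F: E = 361.3 GPa, ρ = 3881 kg/m³, cost = 16.40 $/kg
  option B: E = 95.84 GPa, ρ = 1618 kg/m³, cost = 115.0 $/kg
  option Z: M = 6.25 MN·m per $
  option F: M = 5.68 MN·m per $
  option U: M = 1.19 MN·m per $
  option Q: M = 0.801 MN·m per $
  option B: M = 0.515 MN·m per $
  option J: M = 0.328 MN·m per $
The maximum is for option Z.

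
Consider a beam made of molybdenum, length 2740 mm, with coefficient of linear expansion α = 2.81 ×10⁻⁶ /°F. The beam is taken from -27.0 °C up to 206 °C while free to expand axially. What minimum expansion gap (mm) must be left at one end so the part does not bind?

Convert α: 2.81×10⁻⁶/°F × (9/5) = 5.06×10⁻⁶/K.
ΔT = 206 − (-27.0) = 233.0 K.
ΔL = α·L₀·ΔT = 5.06×10⁻⁶ × 2740 mm × 233.0 K = 3.23 mm.

3.23 mm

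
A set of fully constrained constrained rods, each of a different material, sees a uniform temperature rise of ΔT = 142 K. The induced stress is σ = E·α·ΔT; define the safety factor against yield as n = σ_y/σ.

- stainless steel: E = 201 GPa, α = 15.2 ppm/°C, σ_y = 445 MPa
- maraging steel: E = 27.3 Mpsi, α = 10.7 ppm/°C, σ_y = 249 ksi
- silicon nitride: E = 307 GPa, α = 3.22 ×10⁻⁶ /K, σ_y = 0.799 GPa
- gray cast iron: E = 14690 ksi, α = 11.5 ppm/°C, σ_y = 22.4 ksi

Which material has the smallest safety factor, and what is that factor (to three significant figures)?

With everything in SI (GPa, ×10⁻⁶/K, MPa):
  stainless steel: E = 201.0, α = 15.2, σ_y = 445.0 → σ = 434 MPa, n = 1.03
  maraging steel: E = 188.2, α = 10.7, σ_y = 1717 → σ = 286 MPa, n = 6.00
  silicon nitride: E = 307.0, α = 3.22, σ_y = 799.0 → σ = 140 MPa, n = 5.69
  gray cast iron: E = 101.3, α = 11.5, σ_y = 154.4 → σ = 165 MPa, n = 0.934
Smallest n: gray cast iron with n = 0.934.

gray cast iron, n = 0.934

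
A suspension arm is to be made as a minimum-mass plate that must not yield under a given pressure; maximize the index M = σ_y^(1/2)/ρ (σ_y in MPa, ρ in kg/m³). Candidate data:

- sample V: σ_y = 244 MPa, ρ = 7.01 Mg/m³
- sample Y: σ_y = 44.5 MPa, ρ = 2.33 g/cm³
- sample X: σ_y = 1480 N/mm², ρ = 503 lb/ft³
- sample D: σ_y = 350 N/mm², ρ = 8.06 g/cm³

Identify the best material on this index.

Putting every candidate on a common basis:
  sample V: σ_y = 244.0 MPa, ρ = 7010 kg/m³
  sample Y: σ_y = 44.50 MPa, ρ = 2330 kg/m³
  sample X: σ_y = 1480 MPa, ρ = 8057 kg/m³
  sample D: σ_y = 350.0 MPa, ρ = 8060 kg/m³
  sample X: M = 4.77×10⁻³
  sample Y: M = 2.86×10⁻³
  sample D: M = 2.32×10⁻³
  sample V: M = 2.23×10⁻³
Sample X ranks first.

sample X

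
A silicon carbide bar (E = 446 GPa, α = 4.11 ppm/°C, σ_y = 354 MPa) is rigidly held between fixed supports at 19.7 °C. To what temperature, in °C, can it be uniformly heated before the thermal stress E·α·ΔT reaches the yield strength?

E·α·ΔT = 354.0 MPa ⇒ ΔT = 354.0 / (446.0×10³ × 4.11×10⁻⁶) = 193.1 K.
T = 19.7 + 193.1 = 212.8 °C.

213 °C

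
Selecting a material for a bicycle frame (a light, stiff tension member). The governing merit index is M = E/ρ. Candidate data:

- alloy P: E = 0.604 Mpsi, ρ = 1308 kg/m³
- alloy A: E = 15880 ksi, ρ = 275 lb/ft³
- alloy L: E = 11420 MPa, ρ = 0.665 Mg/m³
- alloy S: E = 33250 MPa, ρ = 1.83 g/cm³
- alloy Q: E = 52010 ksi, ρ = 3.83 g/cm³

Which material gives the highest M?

Normalizing units and computing the index:
  alloy P: E = 4.164 GPa, ρ = 1308 kg/m³
  alloy A: E = 109.5 GPa, ρ = 4405 kg/m³
  alloy L: E = 11.42 GPa, ρ = 665.0 kg/m³
  alloy S: E = 33.25 GPa, ρ = 1830 kg/m³
  alloy Q: E = 358.6 GPa, ρ = 3830 kg/m³
  alloy Q: M = 93.6 MN·m/kg
  alloy A: M = 24.9 MN·m/kg
  alloy S: M = 18.2 MN·m/kg
  alloy L: M = 17.2 MN·m/kg
  alloy P: M = 3.18 MN·m/kg
Alloy Q has the largest M.

alloy Q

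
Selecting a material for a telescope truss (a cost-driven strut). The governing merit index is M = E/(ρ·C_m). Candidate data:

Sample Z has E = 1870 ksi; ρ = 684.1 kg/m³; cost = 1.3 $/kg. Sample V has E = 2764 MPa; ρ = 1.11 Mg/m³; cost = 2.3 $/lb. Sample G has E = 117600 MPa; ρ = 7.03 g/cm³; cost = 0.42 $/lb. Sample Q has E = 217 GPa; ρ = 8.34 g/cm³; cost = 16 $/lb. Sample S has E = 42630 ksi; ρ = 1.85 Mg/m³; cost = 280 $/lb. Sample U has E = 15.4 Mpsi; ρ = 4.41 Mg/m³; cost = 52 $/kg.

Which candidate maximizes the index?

Normalizing units and computing the index:
  sample Z: E = 12.89 GPa, ρ = 684.1 kg/m³, cost = 1.300 $/kg
  sample V: E = 2.764 GPa, ρ = 1110 kg/m³, cost = 5.071 $/kg
  sample G: E = 117.6 GPa, ρ = 7030 kg/m³, cost = 0.9259 $/kg
  sample Q: E = 217.0 GPa, ρ = 8340 kg/m³, cost = 35.27 $/kg
  sample S: E = 293.9 GPa, ρ = 1850 kg/m³, cost = 617.3 $/kg
  sample U: E = 106.2 GPa, ρ = 4410 kg/m³, cost = 52.00 $/kg
  sample G: M = 18.1 MN·m per $
  sample Z: M = 14.5 MN·m per $
  sample Q: M = 0.738 MN·m per $
  sample V: M = 0.491 MN·m per $
  sample U: M = 0.463 MN·m per $
  sample S: M = 0.257 MN·m per $
Sample G ranks first.

sample G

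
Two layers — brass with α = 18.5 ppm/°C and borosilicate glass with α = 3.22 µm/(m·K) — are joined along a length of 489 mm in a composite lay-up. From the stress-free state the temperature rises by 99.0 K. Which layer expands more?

brass

α(brass) = 18.5×10⁻⁶/K vs α(borosilicate glass) = 3.22×10⁻⁶/K.
Higher α expands more for the same ΔT: brass.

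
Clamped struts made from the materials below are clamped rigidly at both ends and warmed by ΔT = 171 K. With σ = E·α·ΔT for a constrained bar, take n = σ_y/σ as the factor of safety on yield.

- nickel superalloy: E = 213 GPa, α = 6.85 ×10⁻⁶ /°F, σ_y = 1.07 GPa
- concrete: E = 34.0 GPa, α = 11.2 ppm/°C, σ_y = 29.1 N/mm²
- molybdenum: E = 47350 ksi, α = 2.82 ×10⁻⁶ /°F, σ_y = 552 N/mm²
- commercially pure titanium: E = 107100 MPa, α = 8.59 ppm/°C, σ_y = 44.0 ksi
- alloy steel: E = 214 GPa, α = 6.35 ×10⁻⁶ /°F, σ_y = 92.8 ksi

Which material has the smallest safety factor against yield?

concrete

Converting E to GPa, α to ×10⁻⁶/K, σ_y to MPa, then σ and n for each:
  nickel superalloy: E = 213.0, α = 12.3, σ_y = 1070 → σ = 449 MPa, n = 2.38
  concrete: E = 34.00, α = 11.2, σ_y = 29.10 → σ = 65.1 MPa, n = 0.447
  molybdenum: E = 326.5, α = 5.08, σ_y = 552.0 → σ = 283 MPa, n = 1.95
  commercially pure titanium: E = 107.1, α = 8.59, σ_y = 303.4 → σ = 157 MPa, n = 1.93
  alloy steel: E = 214.0, α = 11.4, σ_y = 639.8 → σ = 418 MPa, n = 1.53
The minimum is concrete at n = 0.447.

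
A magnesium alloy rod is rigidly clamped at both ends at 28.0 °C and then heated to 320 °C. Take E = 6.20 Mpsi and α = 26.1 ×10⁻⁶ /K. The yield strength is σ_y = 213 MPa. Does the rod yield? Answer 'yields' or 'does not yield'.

E = 6.20 Mpsi = 42.75 GPa.
ΔT = 292.0 K. Constrained thermal stress σ = E·α·ΔT = 42.75×10³ MPa × 26.1×10⁻⁶ × 292.0 = 326 MPa (compressive).
Compare to σ_y = 213 MPa: σ ≥ σ_y, so it yields.

yields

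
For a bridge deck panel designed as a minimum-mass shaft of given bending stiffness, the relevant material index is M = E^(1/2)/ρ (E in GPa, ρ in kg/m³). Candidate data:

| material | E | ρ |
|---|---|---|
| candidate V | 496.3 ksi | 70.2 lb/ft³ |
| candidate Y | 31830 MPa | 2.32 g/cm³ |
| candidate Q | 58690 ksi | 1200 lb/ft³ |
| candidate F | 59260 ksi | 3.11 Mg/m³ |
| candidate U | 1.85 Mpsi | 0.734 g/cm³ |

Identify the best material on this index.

After converting to SI:
  candidate V: E = 3.422 GPa, ρ = 1124 kg/m³
  candidate Y: E = 31.83 GPa, ρ = 2320 kg/m³
  candidate Q: E = 404.7 GPa, ρ = 19220 kg/m³
  candidate F: E = 408.6 GPa, ρ = 3110 kg/m³
  candidate U: E = 12.76 GPa, ρ = 734.0 kg/m³
  candidate F: M = 6.50×10⁻³
  candidate U: M = 4.87×10⁻³
  candidate Y: M = 2.43×10⁻³
  candidate V: M = 1.65×10⁻³
  candidate Q: M = 1.05×10⁻³
Candidate F has the largest M.

candidate F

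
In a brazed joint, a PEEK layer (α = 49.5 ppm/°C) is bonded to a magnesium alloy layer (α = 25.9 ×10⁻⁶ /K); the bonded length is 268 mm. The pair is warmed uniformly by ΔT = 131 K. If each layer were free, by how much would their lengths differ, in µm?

829 µm

Δα = |49.5 − 25.9|×10⁻⁶/K = 23.6×10⁻⁶/K.
ΔL_mismatch = Δα·L·ΔT = 23.6×10⁻⁶ × 268.0 mm × 131.0 K = 829 µm.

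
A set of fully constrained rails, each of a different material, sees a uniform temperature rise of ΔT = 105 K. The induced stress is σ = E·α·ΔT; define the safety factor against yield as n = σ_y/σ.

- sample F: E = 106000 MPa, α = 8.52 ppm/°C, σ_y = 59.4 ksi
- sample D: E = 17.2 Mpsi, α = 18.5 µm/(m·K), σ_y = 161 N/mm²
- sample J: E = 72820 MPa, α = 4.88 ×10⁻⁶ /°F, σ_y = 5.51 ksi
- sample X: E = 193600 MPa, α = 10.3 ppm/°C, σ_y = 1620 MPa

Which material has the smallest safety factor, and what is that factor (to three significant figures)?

sample J, n = 0.566

Per material, after unit conversion:
  sample F: E = 106.0, α = 8.52, σ_y = 409.5 → σ = 94.8 MPa, n = 4.32
  sample D: E = 118.6, α = 18.5, σ_y = 161.0 → σ = 230 MPa, n = 0.699
  sample J: E = 72.82, α = 8.78, σ_y = 37.99 → σ = 67.2 MPa, n = 0.566
  sample X: E = 193.6, α = 10.3, σ_y = 1620 → σ = 209 MPa, n = 7.74
Sample J has the lowest safety factor, n = 0.566.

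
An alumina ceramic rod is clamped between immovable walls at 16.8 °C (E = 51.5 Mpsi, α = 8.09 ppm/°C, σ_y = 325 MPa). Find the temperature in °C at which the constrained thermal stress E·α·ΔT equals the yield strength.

E = 51.5 Mpsi = 355.1 GPa.
E·α·ΔT = 325.0 MPa ⇒ ΔT = 325.0 / (355.1×10³ × 8.09×10⁻⁶) = 113.1 K.
T = 16.8 + 113.1 = 129.9 °C.

130 °C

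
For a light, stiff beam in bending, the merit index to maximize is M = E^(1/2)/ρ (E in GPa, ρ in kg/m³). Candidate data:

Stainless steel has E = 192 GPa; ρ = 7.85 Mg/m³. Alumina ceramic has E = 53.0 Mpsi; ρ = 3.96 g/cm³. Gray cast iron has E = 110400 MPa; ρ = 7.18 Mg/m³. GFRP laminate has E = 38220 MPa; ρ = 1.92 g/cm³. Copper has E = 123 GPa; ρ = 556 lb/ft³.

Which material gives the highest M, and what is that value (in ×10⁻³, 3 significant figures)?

Normalizing units and computing the index:
  stainless steel: E = 192.0 GPa, ρ = 7850 kg/m³
  alumina ceramic: E = 365.4 GPa, ρ = 3960 kg/m³
  gray cast iron: E = 110.4 GPa, ρ = 7180 kg/m³
  GFRP laminate: E = 38.22 GPa, ρ = 1920 kg/m³
  copper: E = 123.0 GPa, ρ = 8906 kg/m³
  alumina ceramic: M = 4.83×10⁻³
  GFRP laminate: M = 3.22×10⁻³
  stainless steel: M = 1.77×10⁻³
  gray cast iron: M = 1.46×10⁻³
  copper: M = 1.25×10⁻³
Alumina ceramic ranks first.

alumina ceramic, M = 4.83×10⁻³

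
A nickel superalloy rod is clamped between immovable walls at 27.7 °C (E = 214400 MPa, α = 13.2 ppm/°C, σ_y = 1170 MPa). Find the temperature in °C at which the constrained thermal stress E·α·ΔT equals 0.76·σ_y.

E = 214400 MPa = 214.4 GPa.
E·α·ΔT = 889.2 MPa ⇒ ΔT = 889.2 / (214.4×10³ × 13.2×10⁻⁶) = 314.2 K.
T = 27.7 + 314.2 = 341.9 °C.

342 °C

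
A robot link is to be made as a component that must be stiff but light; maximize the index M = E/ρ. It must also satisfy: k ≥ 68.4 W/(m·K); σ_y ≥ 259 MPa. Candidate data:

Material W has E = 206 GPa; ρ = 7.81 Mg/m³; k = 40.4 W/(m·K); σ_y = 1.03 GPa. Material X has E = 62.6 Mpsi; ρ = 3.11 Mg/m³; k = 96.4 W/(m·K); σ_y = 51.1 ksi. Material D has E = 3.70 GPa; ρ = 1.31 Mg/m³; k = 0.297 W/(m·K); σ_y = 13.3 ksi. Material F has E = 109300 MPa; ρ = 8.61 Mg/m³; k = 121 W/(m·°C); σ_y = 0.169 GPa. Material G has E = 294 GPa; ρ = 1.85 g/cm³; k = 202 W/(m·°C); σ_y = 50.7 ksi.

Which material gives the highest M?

Screen on constraints: k ≥ 68.4 W/(m·K); σ_y ≥ 259 MPa. Survivors: material X, material G.
In SI units:
  material X: E = 431.6 GPa, ρ = 3110 kg/m³
  material G: E = 294.0 GPa, ρ = 1850 kg/m³
  material G: M = 159 MN·m/kg
  material X: M = 139 MN·m/kg
Material G ranks first.

material G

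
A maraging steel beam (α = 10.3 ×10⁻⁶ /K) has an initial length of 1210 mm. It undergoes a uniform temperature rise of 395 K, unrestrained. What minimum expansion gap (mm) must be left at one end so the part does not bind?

4.92 mm

ΔL = α·L₀·ΔT = 10.3×10⁻⁶ × 1210 mm × 395.0 K = 4.92 mm.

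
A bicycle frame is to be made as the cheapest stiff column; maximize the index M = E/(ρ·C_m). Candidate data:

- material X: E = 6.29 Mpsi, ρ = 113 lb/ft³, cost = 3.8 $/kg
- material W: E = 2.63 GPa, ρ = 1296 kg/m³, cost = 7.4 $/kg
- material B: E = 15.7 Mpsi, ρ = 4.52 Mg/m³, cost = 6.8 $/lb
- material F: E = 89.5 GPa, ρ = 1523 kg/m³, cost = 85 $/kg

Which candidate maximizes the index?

Convert each candidate to consistent units, then evaluate M:
  material X: E = 43.37 GPa, ρ = 1810 kg/m³, cost = 3.800 $/kg
  material W: E = 2.630 GPa, ρ = 1296 kg/m³, cost = 7.400 $/kg
  material B: E = 108.2 GPa, ρ = 4520 kg/m³, cost = 14.99 $/kg
  material F: E = 89.50 GPa, ρ = 1523 kg/m³, cost = 85.00 $/kg
  material X: M = 6.31 MN·m per $
  material B: M = 1.60 MN·m per $
  material F: M = 0.691 MN·m per $
  material W: M = 0.274 MN·m per $
Material X has the largest M.

material X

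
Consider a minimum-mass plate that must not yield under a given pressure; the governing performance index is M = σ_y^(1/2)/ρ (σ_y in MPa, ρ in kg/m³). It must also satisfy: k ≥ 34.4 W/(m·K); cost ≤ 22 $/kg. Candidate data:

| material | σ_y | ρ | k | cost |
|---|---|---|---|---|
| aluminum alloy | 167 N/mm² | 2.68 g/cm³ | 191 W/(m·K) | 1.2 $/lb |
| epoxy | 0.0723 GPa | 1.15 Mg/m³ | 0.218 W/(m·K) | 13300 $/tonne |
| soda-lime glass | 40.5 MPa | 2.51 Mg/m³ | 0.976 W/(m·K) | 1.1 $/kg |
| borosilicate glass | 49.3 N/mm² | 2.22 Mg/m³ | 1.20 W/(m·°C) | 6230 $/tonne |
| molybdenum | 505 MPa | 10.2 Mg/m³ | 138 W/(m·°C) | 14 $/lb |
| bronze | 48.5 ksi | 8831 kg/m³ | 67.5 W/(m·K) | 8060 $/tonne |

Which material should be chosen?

aluminum alloy

Screen on constraints: k ≥ 34.4 W/(m·K); cost ≤ 22 $/kg. Survivors: aluminum alloy, bronze.
After converting to SI:
  aluminum alloy: σ_y = 167.0 MPa, ρ = 2680 kg/m³
  bronze: σ_y = 334.4 MPa, ρ = 8831 kg/m³
  aluminum alloy: M = 4.82×10⁻³
  bronze: M = 2.07×10⁻³
The maximum is for aluminum alloy.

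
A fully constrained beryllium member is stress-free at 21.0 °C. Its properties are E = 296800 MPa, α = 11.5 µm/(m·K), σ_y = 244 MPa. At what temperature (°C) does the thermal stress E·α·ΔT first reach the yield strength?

E = 296800 MPa = 296.8 GPa.
E·α·ΔT = 244.0 MPa ⇒ ΔT = 244.0 / (296.8×10³ × 11.5×10⁻⁶) = 71.49 K.
T = 21.0 + 71.49 = 92.49 °C.

92.5 °C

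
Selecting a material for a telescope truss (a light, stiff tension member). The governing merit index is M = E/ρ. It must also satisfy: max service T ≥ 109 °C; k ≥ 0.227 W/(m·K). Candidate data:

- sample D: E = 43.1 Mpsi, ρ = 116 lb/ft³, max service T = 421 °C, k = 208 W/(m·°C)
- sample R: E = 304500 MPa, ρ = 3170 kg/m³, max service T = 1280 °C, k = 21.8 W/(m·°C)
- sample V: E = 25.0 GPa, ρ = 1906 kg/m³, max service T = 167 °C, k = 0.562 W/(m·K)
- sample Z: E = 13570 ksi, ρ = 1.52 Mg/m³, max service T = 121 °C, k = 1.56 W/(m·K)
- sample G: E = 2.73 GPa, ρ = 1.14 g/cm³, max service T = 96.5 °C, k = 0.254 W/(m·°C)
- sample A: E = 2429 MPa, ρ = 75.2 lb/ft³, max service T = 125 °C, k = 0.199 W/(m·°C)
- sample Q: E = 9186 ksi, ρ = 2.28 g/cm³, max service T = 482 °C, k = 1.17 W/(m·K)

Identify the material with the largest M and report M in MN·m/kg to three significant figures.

Screen on constraints: max service T ≥ 109 °C; k ≥ 0.227 W/(m·K). Survivors: sample D, sample R, sample V, sample Z, sample Q.
In SI units:
  sample D: E = 297.2 GPa, ρ = 1858 kg/m³
  sample R: E = 304.5 GPa, ρ = 3170 kg/m³
  sample V: E = 25.00 GPa, ρ = 1906 kg/m³
  sample Z: E = 93.56 GPa, ρ = 1520 kg/m³
  sample Q: E = 63.34 GPa, ρ = 2280 kg/m³
  sample D: M = 160 MN·m/kg
  sample R: M = 96.1 MN·m/kg
  sample Z: M = 61.6 MN·m/kg
  sample Q: M = 27.8 MN·m/kg
  sample V: M = 13.1 MN·m/kg
Sample D has the largest M.

sample D, M = 160 MN·m/kg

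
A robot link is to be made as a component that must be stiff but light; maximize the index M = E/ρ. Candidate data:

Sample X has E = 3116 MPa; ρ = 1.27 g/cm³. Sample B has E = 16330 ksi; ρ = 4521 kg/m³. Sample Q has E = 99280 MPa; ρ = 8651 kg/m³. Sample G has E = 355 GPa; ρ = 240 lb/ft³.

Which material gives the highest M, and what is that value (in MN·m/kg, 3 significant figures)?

In SI units:
  sample X: E = 3.116 GPa, ρ = 1270 kg/m³
  sample B: E = 112.6 GPa, ρ = 4521 kg/m³
  sample Q: E = 99.28 GPa, ρ = 8651 kg/m³
  sample G: E = 355.0 GPa, ρ = 3844 kg/m³
  sample G: M = 92.3 MN·m/kg
  sample B: M = 24.9 MN·m/kg
  sample Q: M = 11.5 MN·m/kg
  sample X: M = 2.45 MN·m/kg
The maximum is for sample G.

sample G, M = 92.3 MN·m/kg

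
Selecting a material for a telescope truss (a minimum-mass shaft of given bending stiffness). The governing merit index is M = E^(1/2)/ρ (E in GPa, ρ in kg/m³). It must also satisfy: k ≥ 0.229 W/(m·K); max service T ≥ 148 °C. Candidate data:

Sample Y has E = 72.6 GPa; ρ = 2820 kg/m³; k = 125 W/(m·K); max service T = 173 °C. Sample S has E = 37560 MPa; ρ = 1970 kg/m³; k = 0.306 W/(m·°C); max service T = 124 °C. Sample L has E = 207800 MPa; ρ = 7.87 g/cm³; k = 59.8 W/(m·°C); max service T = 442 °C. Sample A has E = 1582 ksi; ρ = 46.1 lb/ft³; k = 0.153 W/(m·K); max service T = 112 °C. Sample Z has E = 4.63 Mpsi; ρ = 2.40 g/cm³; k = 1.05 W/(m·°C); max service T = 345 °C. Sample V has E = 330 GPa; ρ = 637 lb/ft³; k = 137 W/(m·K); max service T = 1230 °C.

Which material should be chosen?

sample Y

Screen on constraints: k ≥ 0.229 W/(m·K); max service T ≥ 148 °C. Survivors: sample Y, sample L, sample Z, sample V.
After converting to SI:
  sample Y: E = 72.60 GPa, ρ = 2820 kg/m³
  sample L: E = 207.8 GPa, ρ = 7870 kg/m³
  sample Z: E = 31.92 GPa, ρ = 2400 kg/m³
  sample V: E = 330.0 GPa, ρ = 10200 kg/m³
  sample Y: M = 3.02×10⁻³
  sample Z: M = 2.35×10⁻³
  sample L: M = 1.83×10⁻³
  sample V: M = 1.78×10⁻³
Sample Y has the largest M.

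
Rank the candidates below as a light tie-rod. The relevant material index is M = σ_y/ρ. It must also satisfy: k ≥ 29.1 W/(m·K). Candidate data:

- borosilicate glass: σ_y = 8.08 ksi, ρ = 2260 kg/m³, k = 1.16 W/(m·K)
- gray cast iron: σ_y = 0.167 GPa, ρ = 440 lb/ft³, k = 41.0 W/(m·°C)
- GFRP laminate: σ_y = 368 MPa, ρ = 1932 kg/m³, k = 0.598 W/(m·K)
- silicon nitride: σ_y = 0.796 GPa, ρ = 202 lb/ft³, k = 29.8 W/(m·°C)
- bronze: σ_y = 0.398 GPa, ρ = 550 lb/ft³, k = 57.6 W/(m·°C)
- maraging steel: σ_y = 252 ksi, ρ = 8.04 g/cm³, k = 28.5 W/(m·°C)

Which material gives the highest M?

Screen on constraints: k ≥ 29.1 W/(m·K). Survivors: gray cast iron, silicon nitride, bronze.
In SI units:
  gray cast iron: σ_y = 167.0 MPa, ρ = 7048 kg/m³
  silicon nitride: σ_y = 796.0 MPa, ρ = 3236 kg/m³
  bronze: σ_y = 398.0 MPa, ρ = 8810 kg/m³
  silicon nitride: M = 246 kN·m/kg
  bronze: M = 45.2 kN·m/kg
  gray cast iron: M = 23.7 kN·m/kg
Silicon nitride has the largest M.

silicon nitride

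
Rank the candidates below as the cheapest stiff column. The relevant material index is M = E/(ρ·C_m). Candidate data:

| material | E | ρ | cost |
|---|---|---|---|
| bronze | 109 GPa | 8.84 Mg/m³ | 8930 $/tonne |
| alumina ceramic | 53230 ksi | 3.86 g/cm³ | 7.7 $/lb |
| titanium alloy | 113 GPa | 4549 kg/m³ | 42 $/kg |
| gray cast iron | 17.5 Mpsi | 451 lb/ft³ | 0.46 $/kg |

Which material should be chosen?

gray cast iron

In SI units:
  bronze: E = 109.0 GPa, ρ = 8840 kg/m³, cost = 8.930 $/kg
  alumina ceramic: E = 367.0 GPa, ρ = 3860 kg/m³, cost = 16.98 $/kg
  titanium alloy: E = 113.0 GPa, ρ = 4549 kg/m³, cost = 42.00 $/kg
  gray cast iron: E = 120.7 GPa, ρ = 7224 kg/m³, cost = 0.4600 $/kg
  gray cast iron: M = 36.3 MN·m per $
  alumina ceramic: M = 5.60 MN·m per $
  bronze: M = 1.38 MN·m per $
  titanium alloy: M = 0.591 MN·m per $
Gray cast iron ranks first.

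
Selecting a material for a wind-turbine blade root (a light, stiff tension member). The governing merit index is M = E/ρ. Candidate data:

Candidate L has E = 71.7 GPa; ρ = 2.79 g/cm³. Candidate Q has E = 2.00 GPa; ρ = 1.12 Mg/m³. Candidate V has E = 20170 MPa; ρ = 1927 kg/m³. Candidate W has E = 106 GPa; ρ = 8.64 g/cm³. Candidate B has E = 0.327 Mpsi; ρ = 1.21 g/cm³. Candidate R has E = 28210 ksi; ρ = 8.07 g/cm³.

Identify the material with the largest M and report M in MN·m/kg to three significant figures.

After converting to SI:
  candidate L: E = 71.70 GPa, ρ = 2790 kg/m³
  candidate Q: E = 2.000 GPa, ρ = 1120 kg/m³
  candidate V: E = 20.17 GPa, ρ = 1927 kg/m³
  candidate W: E = 106.0 GPa, ρ = 8640 kg/m³
  candidate B: E = 2.255 GPa, ρ = 1210 kg/m³
  candidate R: E = 194.5 GPa, ρ = 8070 kg/m³
  candidate L: M = 25.7 MN·m/kg
  candidate R: M = 24.1 MN·m/kg
  candidate W: M = 12.3 MN·m/kg
  candidate V: M = 10.5 MN·m/kg
  candidate B: M = 1.86 MN·m/kg
  candidate Q: M = 1.79 MN·m/kg
Candidate L has the largest M.

candidate L, M = 25.7 MN·m/kg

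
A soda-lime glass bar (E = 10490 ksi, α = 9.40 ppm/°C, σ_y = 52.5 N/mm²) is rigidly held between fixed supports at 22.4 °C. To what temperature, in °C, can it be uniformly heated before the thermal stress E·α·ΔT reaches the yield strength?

99.6 °C

E = 10490 ksi = 72.33 GPa.
σ_y = 52.5 N/mm² = 52.50 MPa.
E·α·ΔT = 52.50 MPa ⇒ ΔT = 52.50 / (72.33×10³ × 9.40×10⁻⁶) = 77.22 K.
T = 22.4 + 77.22 = 99.62 °C.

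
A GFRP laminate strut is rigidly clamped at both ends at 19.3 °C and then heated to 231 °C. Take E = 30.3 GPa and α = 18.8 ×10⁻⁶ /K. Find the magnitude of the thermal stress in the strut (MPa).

121 MPa

ΔT = 211.7 K. Constrained thermal stress σ = E·α·ΔT = 30.30×10³ MPa × 18.8×10⁻⁶ × 211.7 = 121 MPa (compressive).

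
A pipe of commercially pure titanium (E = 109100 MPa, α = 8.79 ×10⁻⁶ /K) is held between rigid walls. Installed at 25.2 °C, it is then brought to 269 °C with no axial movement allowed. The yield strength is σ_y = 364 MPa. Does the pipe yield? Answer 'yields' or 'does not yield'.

does not yield

E = 109100 MPa = 109.1 GPa.
ΔT = 243.8 K. Constrained thermal stress σ = E·α·ΔT = 109.1×10³ MPa × 8.79×10⁻⁶ × 243.8 = 234 MPa (compressive).
Compare to σ_y = 364 MPa: σ < σ_y, so it does not yield.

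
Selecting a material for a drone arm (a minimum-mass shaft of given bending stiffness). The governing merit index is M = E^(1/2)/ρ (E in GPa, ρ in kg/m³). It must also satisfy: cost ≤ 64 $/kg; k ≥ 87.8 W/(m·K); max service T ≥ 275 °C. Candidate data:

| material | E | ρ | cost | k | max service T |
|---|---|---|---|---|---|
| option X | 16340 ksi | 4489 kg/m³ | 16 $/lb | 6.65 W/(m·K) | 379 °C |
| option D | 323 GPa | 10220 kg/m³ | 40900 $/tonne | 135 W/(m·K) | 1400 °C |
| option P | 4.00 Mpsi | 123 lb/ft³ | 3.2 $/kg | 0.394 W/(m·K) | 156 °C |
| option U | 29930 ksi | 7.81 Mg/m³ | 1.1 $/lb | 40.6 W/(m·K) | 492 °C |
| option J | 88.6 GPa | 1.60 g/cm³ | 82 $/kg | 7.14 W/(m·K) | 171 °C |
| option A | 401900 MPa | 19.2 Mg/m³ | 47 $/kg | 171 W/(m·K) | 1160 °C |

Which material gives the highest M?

Screen on constraints: cost ≤ 64 $/kg; k ≥ 87.8 W/(m·K); max service T ≥ 275 °C. Survivors: option D, option A.
In SI units:
  option D: E = 323.0 GPa, ρ = 10220 kg/m³
  option A: E = 401.9 GPa, ρ = 19200 kg/m³
  option D: M = 1.76×10⁻³
  option A: M = 1.04×10⁻³
Highest index: option D.

option D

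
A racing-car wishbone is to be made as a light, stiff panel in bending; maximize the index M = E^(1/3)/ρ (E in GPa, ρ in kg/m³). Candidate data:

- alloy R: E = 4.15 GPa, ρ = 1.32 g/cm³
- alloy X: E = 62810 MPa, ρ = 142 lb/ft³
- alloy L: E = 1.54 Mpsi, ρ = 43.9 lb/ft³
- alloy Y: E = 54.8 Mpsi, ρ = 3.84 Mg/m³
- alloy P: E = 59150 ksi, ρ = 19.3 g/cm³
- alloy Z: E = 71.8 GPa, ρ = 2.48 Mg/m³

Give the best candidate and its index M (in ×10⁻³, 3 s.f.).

alloy L, M = 3.13×10⁻³

In SI units:
  alloy R: E = 4.150 GPa, ρ = 1320 kg/m³
  alloy X: E = 62.81 GPa, ρ = 2275 kg/m³
  alloy L: E = 10.62 GPa, ρ = 703.2 kg/m³
  alloy Y: E = 377.8 GPa, ρ = 3840 kg/m³
  alloy P: E = 407.8 GPa, ρ = 19300 kg/m³
  alloy Z: E = 71.80 GPa, ρ = 2480 kg/m³
  alloy L: M = 3.13×10⁻³
  alloy Y: M = 1.88×10⁻³
  alloy X: M = 1.75×10⁻³
  alloy Z: M = 1.68×10⁻³
  alloy R: M = 1.22×10⁻³
  alloy P: M = 0.384×10⁻³
The maximum is for alloy L.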